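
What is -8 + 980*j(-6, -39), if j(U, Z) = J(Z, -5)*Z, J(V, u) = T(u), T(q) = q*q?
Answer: -955508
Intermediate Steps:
T(q) = q²
J(V, u) = u²
j(U, Z) = 25*Z (j(U, Z) = (-5)²*Z = 25*Z)
-8 + 980*j(-6, -39) = -8 + 980*(25*(-39)) = -8 + 980*(-975) = -8 - 955500 = -955508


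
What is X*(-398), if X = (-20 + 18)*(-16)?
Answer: -12736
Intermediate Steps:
X = 32 (X = -2*(-16) = 32)
X*(-398) = 32*(-398) = -12736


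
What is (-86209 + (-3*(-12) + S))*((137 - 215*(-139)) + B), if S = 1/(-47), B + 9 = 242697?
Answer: -1104511497720/47 ≈ -2.3500e+10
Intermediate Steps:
B = 242688 (B = -9 + 242697 = 242688)
S = -1/47 ≈ -0.021277
(-86209 + (-3*(-12) + S))*((137 - 215*(-139)) + B) = (-86209 + (-3*(-12) - 1/47))*((137 - 215*(-139)) + 242688) = (-86209 + (36 - 1/47))*((137 + 29885) + 242688) = (-86209 + 1691/47)*(30022 + 242688) = -4050132/47*272710 = -1104511497720/47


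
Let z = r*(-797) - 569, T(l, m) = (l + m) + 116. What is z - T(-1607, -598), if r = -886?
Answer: 707662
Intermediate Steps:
T(l, m) = 116 + l + m
z = 705573 (z = -886*(-797) - 569 = 706142 - 569 = 705573)
z - T(-1607, -598) = 705573 - (116 - 1607 - 598) = 705573 - 1*(-2089) = 705573 + 2089 = 707662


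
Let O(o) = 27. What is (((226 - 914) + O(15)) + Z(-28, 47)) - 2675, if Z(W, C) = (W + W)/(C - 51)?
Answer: -3322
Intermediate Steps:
Z(W, C) = 2*W/(-51 + C) (Z(W, C) = (2*W)/(-51 + C) = 2*W/(-51 + C))
(((226 - 914) + O(15)) + Z(-28, 47)) - 2675 = (((226 - 914) + 27) + 2*(-28)/(-51 + 47)) - 2675 = ((-688 + 27) + 2*(-28)/(-4)) - 2675 = (-661 + 2*(-28)*(-1/4)) - 2675 = (-661 + 14) - 2675 = -647 - 2675 = -3322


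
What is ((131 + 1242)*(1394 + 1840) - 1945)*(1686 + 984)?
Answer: 11850359790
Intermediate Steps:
((131 + 1242)*(1394 + 1840) - 1945)*(1686 + 984) = (1373*3234 - 1945)*2670 = (4440282 - 1945)*2670 = 4438337*2670 = 11850359790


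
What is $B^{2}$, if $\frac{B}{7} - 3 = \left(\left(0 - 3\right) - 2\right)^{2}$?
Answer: $38416$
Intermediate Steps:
$B = 196$ ($B = 21 + 7 \left(\left(0 - 3\right) - 2\right)^{2} = 21 + 7 \left(-3 - 2\right)^{2} = 21 + 7 \left(-5\right)^{2} = 21 + 7 \cdot 25 = 21 + 175 = 196$)
$B^{2} = 196^{2} = 38416$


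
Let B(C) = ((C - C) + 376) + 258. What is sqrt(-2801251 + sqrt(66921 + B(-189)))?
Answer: sqrt(-2801251 + sqrt(67555)) ≈ 1673.6*I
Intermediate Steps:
B(C) = 634 (B(C) = (0 + 376) + 258 = 376 + 258 = 634)
sqrt(-2801251 + sqrt(66921 + B(-189))) = sqrt(-2801251 + sqrt(66921 + 634)) = sqrt(-2801251 + sqrt(67555))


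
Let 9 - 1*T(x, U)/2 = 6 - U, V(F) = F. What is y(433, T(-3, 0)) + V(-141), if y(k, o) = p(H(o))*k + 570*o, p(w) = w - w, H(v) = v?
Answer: 3279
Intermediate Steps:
T(x, U) = 6 + 2*U (T(x, U) = 18 - 2*(6 - U) = 18 + (-12 + 2*U) = 6 + 2*U)
p(w) = 0
y(k, o) = 570*o (y(k, o) = 0*k + 570*o = 0 + 570*o = 570*o)
y(433, T(-3, 0)) + V(-141) = 570*(6 + 2*0) - 141 = 570*(6 + 0) - 141 = 570*6 - 141 = 3420 - 141 = 3279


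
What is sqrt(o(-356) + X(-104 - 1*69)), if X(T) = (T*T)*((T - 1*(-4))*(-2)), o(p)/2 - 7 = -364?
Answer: 2*sqrt(2528822) ≈ 3180.5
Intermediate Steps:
o(p) = -714 (o(p) = 14 + 2*(-364) = 14 - 728 = -714)
X(T) = T**2*(-8 - 2*T) (X(T) = T**2*((T + 4)*(-2)) = T**2*((4 + T)*(-2)) = T**2*(-8 - 2*T))
sqrt(o(-356) + X(-104 - 1*69)) = sqrt(-714 + 2*(-104 - 1*69)**2*(-4 - (-104 - 1*69))) = sqrt(-714 + 2*(-104 - 69)**2*(-4 - (-104 - 69))) = sqrt(-714 + 2*(-173)**2*(-4 - 1*(-173))) = sqrt(-714 + 2*29929*(-4 + 173)) = sqrt(-714 + 2*29929*169) = sqrt(-714 + 10116002) = sqrt(10115288) = 2*sqrt(2528822)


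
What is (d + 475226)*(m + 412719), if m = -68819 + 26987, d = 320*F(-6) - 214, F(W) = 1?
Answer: 176294459484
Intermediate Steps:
d = 106 (d = 320*1 - 214 = 320 - 214 = 106)
m = -41832
(d + 475226)*(m + 412719) = (106 + 475226)*(-41832 + 412719) = 475332*370887 = 176294459484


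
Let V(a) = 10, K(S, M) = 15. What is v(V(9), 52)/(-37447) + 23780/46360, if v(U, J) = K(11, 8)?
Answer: 44489713/86802146 ≈ 0.51254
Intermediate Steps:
v(U, J) = 15
v(V(9), 52)/(-37447) + 23780/46360 = 15/(-37447) + 23780/46360 = 15*(-1/37447) + 23780*(1/46360) = -15/37447 + 1189/2318 = 44489713/86802146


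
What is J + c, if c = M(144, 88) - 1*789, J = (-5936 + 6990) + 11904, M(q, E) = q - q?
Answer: 12169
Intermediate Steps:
M(q, E) = 0
J = 12958 (J = 1054 + 11904 = 12958)
c = -789 (c = 0 - 1*789 = 0 - 789 = -789)
J + c = 12958 - 789 = 12169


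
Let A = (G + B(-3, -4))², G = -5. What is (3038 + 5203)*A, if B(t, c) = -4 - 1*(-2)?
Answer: 403809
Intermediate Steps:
B(t, c) = -2 (B(t, c) = -4 + 2 = -2)
A = 49 (A = (-5 - 2)² = (-7)² = 49)
(3038 + 5203)*A = (3038 + 5203)*49 = 8241*49 = 403809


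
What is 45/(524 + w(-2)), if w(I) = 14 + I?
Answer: 45/536 ≈ 0.083955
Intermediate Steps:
45/(524 + w(-2)) = 45/(524 + (14 - 2)) = 45/(524 + 12) = 45/536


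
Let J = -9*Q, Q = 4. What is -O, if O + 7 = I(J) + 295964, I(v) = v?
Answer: -295921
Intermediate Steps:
J = -36 (J = -9*4 = -36)
O = 295921 (O = -7 + (-36 + 295964) = -7 + 295928 = 295921)
-O = -1*295921 = -295921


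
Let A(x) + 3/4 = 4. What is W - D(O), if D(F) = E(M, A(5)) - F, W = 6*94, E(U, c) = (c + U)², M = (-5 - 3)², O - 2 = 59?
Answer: -62361/16 ≈ -3897.6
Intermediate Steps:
O = 61 (O = 2 + 59 = 61)
A(x) = 13/4 (A(x) = -¾ + 4 = 13/4)
M = 64 (M = (-8)² = 64)
E(U, c) = (U + c)²
W = 564
D(F) = 72361/16 - F (D(F) = (64 + 13/4)² - F = (269/4)² - F = 72361/16 - F)
W - D(O) = 564 - (72361/16 - 1*61) = 564 - (72361/16 - 61) = 564 - 1*71385/16 = 564 - 71385/16 = -62361/16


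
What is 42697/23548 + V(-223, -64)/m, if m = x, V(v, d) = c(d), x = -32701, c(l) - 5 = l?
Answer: 1397623929/770043148 ≈ 1.8150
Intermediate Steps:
c(l) = 5 + l
V(v, d) = 5 + d
m = -32701
42697/23548 + V(-223, -64)/m = 42697/23548 + (5 - 64)/(-32701) = 42697*(1/23548) - 59*(-1/32701) = 42697/23548 + 59/32701 = 1397623929/770043148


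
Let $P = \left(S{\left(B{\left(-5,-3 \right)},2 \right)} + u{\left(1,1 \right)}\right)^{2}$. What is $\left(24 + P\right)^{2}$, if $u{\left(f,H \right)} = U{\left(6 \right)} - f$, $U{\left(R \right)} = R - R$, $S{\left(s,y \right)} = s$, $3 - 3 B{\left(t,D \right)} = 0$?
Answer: $576$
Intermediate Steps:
$B{\left(t,D \right)} = 1$ ($B{\left(t,D \right)} = 1 - 0 = 1 + 0 = 1$)
$U{\left(R \right)} = 0$
$u{\left(f,H \right)} = - f$ ($u{\left(f,H \right)} = 0 - f = - f$)
$P = 0$ ($P = \left(1 - 1\right)^{2} = 0^{2} = 0$)
$\left(24 + P\right)^{2} = \left(24 + 0\right)^{2} = 24^{2} = 576$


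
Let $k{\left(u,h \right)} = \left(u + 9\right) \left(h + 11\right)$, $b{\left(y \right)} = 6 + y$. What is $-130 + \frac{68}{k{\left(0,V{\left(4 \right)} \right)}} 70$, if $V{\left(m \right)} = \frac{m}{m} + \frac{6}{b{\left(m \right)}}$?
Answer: $- \frac{7130}{81} \approx -88.025$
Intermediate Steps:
$V{\left(m \right)} = 1 + \frac{6}{6 + m}$ ($V{\left(m \right)} = \frac{m}{m} + \frac{6}{6 + m} = 1 + \frac{6}{6 + m}$)
$k{\left(u,h \right)} = \left(9 + u\right) \left(11 + h\right)$
$-130 + \frac{68}{k{\left(0,V{\left(4 \right)} \right)}} 70 = -130 + \frac{68}{99 + 9 \frac{12 + 4}{6 + 4} + 11 \cdot 0 + \frac{12 + 4}{6 + 4} \cdot 0} \cdot 70 = -130 + \frac{68}{99 + 9 \cdot \frac{1}{10} \cdot 16 + 0 + \frac{1}{10} \cdot 16 \cdot 0} \cdot 70 = -130 + \frac{68}{99 + 9 \cdot \frac{8}{5} + 0 + \frac{8}{5} \cdot 0} \cdot 70 = -130 + \frac{68}{99 + \frac{72}{5} + 0 + 0} \cdot 70 = -130 + \frac{68}{\frac{567}{5}} \cdot 70 = -130 + 68 \cdot \frac{5}{567} \cdot 70 = -130 + \frac{340}{567} \cdot 70 = -130 + \frac{3400}{81} = - \frac{7130}{81}$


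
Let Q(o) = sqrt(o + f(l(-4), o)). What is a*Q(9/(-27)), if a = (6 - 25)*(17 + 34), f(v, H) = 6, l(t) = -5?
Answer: -323*sqrt(51) ≈ -2306.7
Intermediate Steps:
Q(o) = sqrt(6 + o) (Q(o) = sqrt(o + 6) = sqrt(6 + o))
a = -969 (a = -19*51 = -969)
a*Q(9/(-27)) = -969*sqrt(6 + 9/(-27)) = -969*sqrt(6 + 9*(-1/27)) = -969*sqrt(6 - 1/3) = -323*sqrt(51)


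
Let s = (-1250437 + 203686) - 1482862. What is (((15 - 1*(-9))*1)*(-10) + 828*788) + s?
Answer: -1877389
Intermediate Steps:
s = -2529613 (s = -1046751 - 1482862 = -2529613)
(((15 - 1*(-9))*1)*(-10) + 828*788) + s = (((15 - 1*(-9))*1)*(-10) + 828*788) - 2529613 = (((15 + 9)*1)*(-10) + 652464) - 2529613 = ((24*1)*(-10) + 652464) - 2529613 = (24*(-10) + 652464) - 2529613 = (-240 + 652464) - 2529613 = 652224 - 2529613 = -1877389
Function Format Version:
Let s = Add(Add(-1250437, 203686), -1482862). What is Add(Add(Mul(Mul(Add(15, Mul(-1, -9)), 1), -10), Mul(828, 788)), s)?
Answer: -1877389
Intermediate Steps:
s = -2529613 (s = Add(-1046751, -1482862) = -2529613)
Add(Add(Mul(Mul(Add(15, Mul(-1, -9)), 1), -10), Mul(828, 788)), s) = Add(Add(Mul(Mul(Add(15, Mul(-1, -9)), 1), -10), Mul(828, 788)), -2529613) = Add(Add(Mul(Mul(Add(15, 9), 1), -10), 652464), -2529613) = Add(Add(Mul(Mul(24, 1), -10), 652464), -2529613) = Add(Add(Mul(24, -10), 652464), -2529613) = Add(Add(-240, 652464), -2529613) = Add(652224, -2529613) = -1877389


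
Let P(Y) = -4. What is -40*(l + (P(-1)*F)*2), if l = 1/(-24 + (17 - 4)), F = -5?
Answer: -17560/11 ≈ -1596.4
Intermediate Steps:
l = -1/11 (l = 1/(-24 + 13) = 1/(-11) = -1/11 ≈ -0.090909)
-40*(l + (P(-1)*F)*2) = -40*(-1/11 - 4*(-5)*2) = -40*(-1/11 + 20*2) = -40*(-1/11 + 40) = -40*439/11 = -17560/11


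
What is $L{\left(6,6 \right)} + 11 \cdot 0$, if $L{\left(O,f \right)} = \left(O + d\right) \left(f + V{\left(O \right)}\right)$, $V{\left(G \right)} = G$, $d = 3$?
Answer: $108$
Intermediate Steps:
$L{\left(O,f \right)} = \left(3 + O\right) \left(O + f\right)$ ($L{\left(O,f \right)} = \left(O + 3\right) \left(f + O\right) = \left(3 + O\right) \left(O + f\right)$)
$L{\left(6,6 \right)} + 11 \cdot 0 = \left(6^{2} + 3 \cdot 6 + 3 \cdot 6 + 6 \cdot 6\right) + 11 \cdot 0 = \left(36 + 18 + 18 + 36\right) + 0 = 108 + 0 = 108$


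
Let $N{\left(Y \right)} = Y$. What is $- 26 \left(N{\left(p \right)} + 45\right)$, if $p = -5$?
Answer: $-1040$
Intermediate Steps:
$- 26 \left(N{\left(p \right)} + 45\right) = - 26 \left(-5 + 45\right) = \left(-26\right) 40 = -1040$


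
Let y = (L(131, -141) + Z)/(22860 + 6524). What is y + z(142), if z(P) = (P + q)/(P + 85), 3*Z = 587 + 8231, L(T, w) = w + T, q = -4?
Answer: 3539963/5002626 ≈ 0.70762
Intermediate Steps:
L(T, w) = T + w
Z = 8818/3 (Z = (587 + 8231)/3 = (⅓)*8818 = 8818/3 ≈ 2939.3)
z(P) = (-4 + P)/(85 + P) (z(P) = (P - 4)/(P + 85) = (-4 + P)/(85 + P))
y = 2197/22038 (y = ((131 - 141) + 8818/3)/(22860 + 6524) = (-10 + 8818/3)/29384 = (8788/3)*(1/29384) = 2197/22038 ≈ 0.099691)
y + z(142) = 2197/22038 + (-4 + 142)/(85 + 142) = 2197/22038 + 138/227 = 3539963/5002626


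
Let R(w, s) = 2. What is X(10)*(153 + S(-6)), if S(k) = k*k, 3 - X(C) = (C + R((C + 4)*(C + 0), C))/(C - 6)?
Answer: 0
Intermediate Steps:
X(C) = 3 - (2 + C)/(-6 + C) (X(C) = 3 - (C + 2)/(C - 6) = 3 - (2 + C)/(-6 + C))
S(k) = k²
X(10)*(153 + S(-6)) = (2*(-10 + 10)/(-6 + 10))*(153 + (-6)²) = (2*0/4)*(153 + 36) = (2*(¼)*0)*189 = 0*189 = 0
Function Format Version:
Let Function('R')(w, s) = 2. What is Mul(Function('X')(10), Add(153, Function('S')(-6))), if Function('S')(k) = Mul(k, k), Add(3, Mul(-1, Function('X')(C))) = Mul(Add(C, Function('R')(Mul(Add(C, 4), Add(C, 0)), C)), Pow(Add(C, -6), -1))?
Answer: 0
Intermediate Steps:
Function('X')(C) = Add(3, Mul(-1, Pow(Add(-6, C), -1), Add(2, C))) (Function('X')(C) = Add(3, Mul(-1, Mul(Add(C, 2), Pow(Add(C, -6), -1)))) = Add(3, Mul(-1, Mul(Add(2, C), Pow(Add(-6, C), -1)))) = Add(3, Mul(-1, Mul(Pow(Add(-6, C), -1), Add(2, C)))) = Add(3, Mul(-1, Pow(Add(-6, C), -1), Add(2, C))))
Function('S')(k) = Pow(k, 2)
Mul(Function('X')(10), Add(153, Function('S')(-6))) = Mul(Mul(2, Pow(Add(-6, 10), -1), Add(-10, 10)), Add(153, Pow(-6, 2))) = Mul(Mul(2, Pow(4, -1), 0), Add(153, 36)) = Mul(Mul(2, Rational(1, 4), 0), 189) = Mul(0, 189) = 0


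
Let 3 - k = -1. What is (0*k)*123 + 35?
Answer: 35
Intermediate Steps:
k = 4 (k = 3 - 1*(-1) = 3 + 1 = 4)
(0*k)*123 + 35 = (0*4)*123 + 35 = 0*123 + 35 = 0 + 35 = 35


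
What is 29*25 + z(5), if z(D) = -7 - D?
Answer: 713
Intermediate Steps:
29*25 + z(5) = 29*25 + (-7 - 1*5) = 725 + (-7 - 5) = 725 - 12 = 713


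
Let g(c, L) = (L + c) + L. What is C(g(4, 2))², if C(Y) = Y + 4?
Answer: 144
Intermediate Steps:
g(c, L) = c + 2*L
C(Y) = 4 + Y
C(g(4, 2))² = (4 + (4 + 2*2))² = (4 + (4 + 4))² = (4 + 8)² = 12² = 144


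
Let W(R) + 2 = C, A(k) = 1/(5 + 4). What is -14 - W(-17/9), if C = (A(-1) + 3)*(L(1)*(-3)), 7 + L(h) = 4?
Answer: -40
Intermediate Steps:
L(h) = -3 (L(h) = -7 + 4 = -3)
A(k) = ⅑ (A(k) = 1/9 = ⅑)
C = 28 (C = (⅑ + 3)*(-3*(-3)) = (28/9)*9 = 28)
W(R) = 26 (W(R) = -2 + 28 = 26)
-14 - W(-17/9) = -14 - 1*26 = -14 - 26 = -40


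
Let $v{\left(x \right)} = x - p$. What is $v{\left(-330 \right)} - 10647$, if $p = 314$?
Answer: $-11291$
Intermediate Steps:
$v{\left(x \right)} = -314 + x$ ($v{\left(x \right)} = x - 314 = -314 + x$)
$v{\left(-330 \right)} - 10647 = \left(-314 - 330\right) - 10647 = -644 - 10647 = -11291$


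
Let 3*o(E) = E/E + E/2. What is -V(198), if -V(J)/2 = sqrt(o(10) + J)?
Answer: 20*sqrt(2) ≈ 28.284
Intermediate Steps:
o(E) = 1/3 + E/6 (o(E) = (E/E + E/2)/3 = (1 + E*(1/2))/3 = (1 + E/2)/3 = 1/3 + E/6)
V(J) = -2*sqrt(2 + J) (V(J) = -2*sqrt((1/3 + (1/6)*10) + J) = -2*sqrt((1/3 + 5/3) + J) = -2*sqrt(2 + J))
-V(198) = -(-2)*sqrt(2 + 198) = -(-2)*sqrt(200) = -(-2)*10*sqrt(2) = -(-20)*sqrt(2) = 20*sqrt(2)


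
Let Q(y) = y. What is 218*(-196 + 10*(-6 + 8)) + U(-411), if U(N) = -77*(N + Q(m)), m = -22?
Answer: -5027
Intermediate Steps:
U(N) = 1694 - 77*N (U(N) = -77*(N - 22) = -77*(-22 + N) = 1694 - 77*N)
218*(-196 + 10*(-6 + 8)) + U(-411) = 218*(-196 + 10*(-6 + 8)) + (1694 - 77*(-411)) = 218*(-196 + 10*2) + (1694 + 31647) = 218*(-196 + 20) + 33341 = 218*(-176) + 33341 = -38368 + 33341 = -5027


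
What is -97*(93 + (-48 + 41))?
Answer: -8342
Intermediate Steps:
-97*(93 + (-48 + 41)) = -97*(93 - 7) = -97*86 = -8342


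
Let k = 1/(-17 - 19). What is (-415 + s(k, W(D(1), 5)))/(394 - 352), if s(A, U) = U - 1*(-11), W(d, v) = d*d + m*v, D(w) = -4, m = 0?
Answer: -194/21 ≈ -9.2381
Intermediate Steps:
W(d, v) = d**2 (W(d, v) = d*d + 0*v = d**2 + 0 = d**2)
k = -1/36 (k = 1/(-36) = -1/36 ≈ -0.027778)
s(A, U) = 11 + U (s(A, U) = U + 11 = 11 + U)
(-415 + s(k, W(D(1), 5)))/(394 - 352) = (-415 + (11 + (-4)**2))/(394 - 352) = (-415 + (11 + 16))/42 = (-415 + 27)*(1/42) = -388*1/42 = -194/21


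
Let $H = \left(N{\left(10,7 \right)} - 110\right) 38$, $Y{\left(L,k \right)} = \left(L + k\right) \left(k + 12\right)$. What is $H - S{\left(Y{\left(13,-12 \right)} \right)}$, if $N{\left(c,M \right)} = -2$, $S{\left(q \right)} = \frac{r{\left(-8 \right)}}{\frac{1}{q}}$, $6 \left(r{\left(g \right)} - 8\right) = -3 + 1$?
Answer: $-4256$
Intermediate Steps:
$r{\left(g \right)} = \frac{23}{3}$ ($r{\left(g \right)} = 8 + \frac{-3 + 1}{6} = 8 + \frac{1}{6} \left(-2\right) = 8 - \frac{1}{3} = \frac{23}{3}$)
$Y{\left(L,k \right)} = \left(12 + k\right) \left(L + k\right)$ ($Y{\left(L,k \right)} = \left(L + k\right) \left(12 + k\right) = \left(12 + k\right) \left(L + k\right)$)
$S{\left(q \right)} = \frac{23 q}{3}$ ($S{\left(q \right)} = \frac{23}{3 \frac{1}{q}} = \frac{23 q}{3}$)
$H = -4256$ ($H = \left(-2 - 110\right) 38 = \left(-112\right) 38 = -4256$)
$H - S{\left(Y{\left(13,-12 \right)} \right)} = -4256 - \frac{23 \left(\left(-12\right)^{2} + 12 \cdot 13 + 12 \left(-12\right) + 13 \left(-12\right)\right)}{3} = -4256 - \frac{23 \left(144 + 156 - 144 - 156\right)}{3} = -4256 - \frac{23}{3} \cdot 0 = -4256 - 0 = -4256 + 0 = -4256$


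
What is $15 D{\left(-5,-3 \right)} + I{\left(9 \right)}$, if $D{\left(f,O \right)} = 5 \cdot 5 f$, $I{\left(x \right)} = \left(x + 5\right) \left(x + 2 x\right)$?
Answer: $-1497$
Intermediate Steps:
$I{\left(x \right)} = 3 x \left(5 + x\right)$ ($I{\left(x \right)} = \left(5 + x\right) 3 x = 3 x \left(5 + x\right)$)
$D{\left(f,O \right)} = 25 f$
$15 D{\left(-5,-3 \right)} + I{\left(9 \right)} = 15 \cdot 25 \left(-5\right) + 3 \cdot 9 \left(5 + 9\right) = 15 \left(-125\right) + 3 \cdot 9 \cdot 14 = -1875 + 378 = -1497$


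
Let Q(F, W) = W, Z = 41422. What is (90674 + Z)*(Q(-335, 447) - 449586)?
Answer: -59329465344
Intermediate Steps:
(90674 + Z)*(Q(-335, 447) - 449586) = (90674 + 41422)*(447 - 449586) = 132096*(-449139) = -59329465344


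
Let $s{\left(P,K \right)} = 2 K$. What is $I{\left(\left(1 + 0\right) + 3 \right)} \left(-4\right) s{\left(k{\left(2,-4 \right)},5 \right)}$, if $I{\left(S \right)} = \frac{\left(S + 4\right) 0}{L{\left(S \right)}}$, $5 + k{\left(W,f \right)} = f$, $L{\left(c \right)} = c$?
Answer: $0$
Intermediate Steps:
$k{\left(W,f \right)} = -5 + f$
$I{\left(S \right)} = 0$ ($I{\left(S \right)} = \frac{\left(S + 4\right) 0}{S} = \frac{\left(4 + S\right) 0}{S} = \frac{0}{S} = 0$)
$I{\left(\left(1 + 0\right) + 3 \right)} \left(-4\right) s{\left(k{\left(2,-4 \right)},5 \right)} = 0 \left(-4\right) 2 \cdot 5 = 0 \cdot 10 = 0$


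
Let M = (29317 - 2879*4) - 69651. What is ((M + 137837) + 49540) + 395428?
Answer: 530955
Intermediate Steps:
M = -51850 (M = (29317 - 11516) - 69651 = 17801 - 69651 = -51850)
((M + 137837) + 49540) + 395428 = ((-51850 + 137837) + 49540) + 395428 = (85987 + 49540) + 395428 = 135527 + 395428 = 530955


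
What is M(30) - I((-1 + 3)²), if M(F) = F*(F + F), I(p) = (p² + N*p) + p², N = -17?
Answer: 1836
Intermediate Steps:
I(p) = -17*p + 2*p² (I(p) = (p² - 17*p) + p² = -17*p + 2*p²)
M(F) = 2*F² (M(F) = F*(2*F) = 2*F²)
M(30) - I((-1 + 3)²) = 2*30² - (-1 + 3)²*(-17 + 2*(-1 + 3)²) = 2*900 - 2²*(-17 + 2*2²) = 1800 - 4*(-17 + 2*4) = 1800 - 4*(-17 + 8) = 1800 - 4*(-9) = 1800 - 1*(-36) = 1800 + 36 = 1836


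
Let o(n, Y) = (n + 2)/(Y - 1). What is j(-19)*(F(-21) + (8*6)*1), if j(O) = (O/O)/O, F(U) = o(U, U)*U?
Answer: -657/418 ≈ -1.5718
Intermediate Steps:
o(n, Y) = (2 + n)/(-1 + Y)
F(U) = U*(2 + U)/(-1 + U) (F(U) = ((2 + U)/(-1 + U))*U = U*(2 + U)/(-1 + U))
j(O) = 1/O
j(-19)*(F(-21) + (8*6)*1) = (-21*(2 - 21)/(-1 - 21) + (8*6)*1)/(-19) = -(-21*(-19)/(-22) + 48*1)/19 = -(-21*(-1/22)*(-19) + 48)/19 = -(-399/22 + 48)/19 = -1/19*657/22 = -657/418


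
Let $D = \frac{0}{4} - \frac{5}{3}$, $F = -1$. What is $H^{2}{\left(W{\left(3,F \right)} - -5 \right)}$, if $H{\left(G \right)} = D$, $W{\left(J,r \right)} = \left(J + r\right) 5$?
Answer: $\frac{25}{9} \approx 2.7778$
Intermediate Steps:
$W{\left(J,r \right)} = 5 J + 5 r$
$D = - \frac{5}{3}$ ($D = 0 \cdot \frac{1}{4} - \frac{5}{3} = 0 - \frac{5}{3} = - \frac{5}{3} \approx -1.6667$)
$H{\left(G \right)} = - \frac{5}{3}$
$H^{2}{\left(W{\left(3,F \right)} - -5 \right)} = \left(- \frac{5}{3}\right)^{2} = \frac{25}{9}$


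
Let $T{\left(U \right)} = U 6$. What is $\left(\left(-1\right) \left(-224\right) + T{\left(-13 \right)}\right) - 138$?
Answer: $8$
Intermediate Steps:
$T{\left(U \right)} = 6 U$
$\left(\left(-1\right) \left(-224\right) + T{\left(-13 \right)}\right) - 138 = \left(\left(-1\right) \left(-224\right) + 6 \left(-13\right)\right) - 138 = \left(224 - 78\right) - 138 = 146 - 138 = 8$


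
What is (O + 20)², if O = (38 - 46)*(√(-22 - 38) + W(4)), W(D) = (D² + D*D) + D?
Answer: 67984 + 8576*I*√15 ≈ 67984.0 + 33215.0*I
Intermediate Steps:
W(D) = D + 2*D² (W(D) = (D² + D²) + D = 2*D² + D = D + 2*D²)
O = -288 - 16*I*√15 (O = (38 - 46)*(√(-22 - 38) + 4*(1 + 2*4)) = -8*(√(-60) + 4*(1 + 8)) = -8*(2*I*√15 + 4*9) = -8*(2*I*√15 + 36) = -8*(36 + 2*I*√15) = -288 - 16*I*√15 ≈ -288.0 - 61.968*I)
(O + 20)² = ((-288 - 16*I*√15) + 20)² = (-268 - 16*I*√15)²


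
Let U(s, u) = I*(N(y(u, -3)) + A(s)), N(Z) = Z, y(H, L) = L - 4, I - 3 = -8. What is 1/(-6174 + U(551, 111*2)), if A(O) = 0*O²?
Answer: -1/6139 ≈ -0.00016289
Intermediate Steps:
I = -5 (I = 3 - 8 = -5)
y(H, L) = -4 + L
A(O) = 0
U(s, u) = 35 (U(s, u) = -5*((-4 - 3) + 0) = -5*(-7 + 0) = -5*(-7) = 35)
1/(-6174 + U(551, 111*2)) = 1/(-6174 + 35) = 1/(-6139) = -1/6139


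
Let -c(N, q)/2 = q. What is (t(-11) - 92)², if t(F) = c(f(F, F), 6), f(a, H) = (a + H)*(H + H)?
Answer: 10816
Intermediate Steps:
f(a, H) = 2*H*(H + a) (f(a, H) = (H + a)*(2*H) = 2*H*(H + a))
c(N, q) = -2*q
t(F) = -12 (t(F) = -2*6 = -12)
(t(-11) - 92)² = (-12 - 92)² = (-104)² = 10816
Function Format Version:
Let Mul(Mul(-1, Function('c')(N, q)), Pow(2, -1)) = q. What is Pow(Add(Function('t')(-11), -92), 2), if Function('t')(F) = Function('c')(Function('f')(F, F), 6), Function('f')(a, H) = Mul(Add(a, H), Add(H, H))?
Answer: 10816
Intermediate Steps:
Function('f')(a, H) = Mul(2, H, Add(H, a)) (Function('f')(a, H) = Mul(Add(H, a), Mul(2, H)) = Mul(2, H, Add(H, a)))
Function('c')(N, q) = Mul(-2, q)
Function('t')(F) = -12 (Function('t')(F) = Mul(-2, 6) = -12)
Pow(Add(Function('t')(-11), -92), 2) = Pow(Add(-12, -92), 2) = Pow(-104, 2) = 10816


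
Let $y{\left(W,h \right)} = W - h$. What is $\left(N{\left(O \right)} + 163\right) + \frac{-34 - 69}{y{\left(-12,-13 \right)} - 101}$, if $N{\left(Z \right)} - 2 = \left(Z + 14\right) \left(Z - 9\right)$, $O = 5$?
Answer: $\frac{9003}{100} \approx 90.03$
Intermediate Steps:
$N{\left(Z \right)} = 2 + \left(-9 + Z\right) \left(14 + Z\right)$ ($N{\left(Z \right)} = 2 + \left(Z + 14\right) \left(Z - 9\right) = 2 + \left(14 + Z\right) \left(-9 + Z\right) = 2 + \left(-9 + Z\right) \left(14 + Z\right)$)
$\left(N{\left(O \right)} + 163\right) + \frac{-34 - 69}{y{\left(-12,-13 \right)} - 101} = \left(\left(-124 + 5^{2} + 5 \cdot 5\right) + 163\right) + \frac{-34 - 69}{\left(-12 - -13\right) - 101} = \left(\left(-124 + 25 + 25\right) + 163\right) - \frac{103}{\left(-12 + 13\right) - 101} = \left(-74 + 163\right) - \frac{103}{1 - 101} = 89 - \frac{103}{-100} = 89 - - \frac{103}{100} = 89 + \frac{103}{100} = \frac{9003}{100}$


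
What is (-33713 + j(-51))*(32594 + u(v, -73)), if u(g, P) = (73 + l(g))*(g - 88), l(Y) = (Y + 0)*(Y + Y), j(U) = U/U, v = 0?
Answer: -882243040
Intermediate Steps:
j(U) = 1
l(Y) = 2*Y² (l(Y) = Y*(2*Y) = 2*Y²)
u(g, P) = (-88 + g)*(73 + 2*g²) (u(g, P) = (73 + 2*g²)*(g - 88) = (73 + 2*g²)*(-88 + g) = (-88 + g)*(73 + 2*g²))
(-33713 + j(-51))*(32594 + u(v, -73)) = (-33713 + 1)*(32594 + (-6424 - 176*0² + 2*0³ + 73*0)) = -33712*(32594 + (-6424 - 176*0 + 2*0 + 0)) = -33712*(32594 + (-6424 + 0 + 0 + 0)) = -33712*(32594 - 6424) = -33712*26170 = -882243040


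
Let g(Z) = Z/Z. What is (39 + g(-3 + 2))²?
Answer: 1600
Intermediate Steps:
g(Z) = 1
(39 + g(-3 + 2))² = (39 + 1)² = 40² = 1600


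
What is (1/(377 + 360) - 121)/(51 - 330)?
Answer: 89176/205623 ≈ 0.43369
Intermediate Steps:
(1/(377 + 360) - 121)/(51 - 330) = (1/737 - 121)/(-279) = (1/737 - 121)*(-1/279) = -89176/737*(-1/279) = 89176/205623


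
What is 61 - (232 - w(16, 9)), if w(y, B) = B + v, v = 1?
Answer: -161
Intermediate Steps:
w(y, B) = 1 + B (w(y, B) = B + 1 = 1 + B)
61 - (232 - w(16, 9)) = 61 - (232 - (1 + 9)) = 61 - (232 - 1*10) = 61 - (232 - 10) = 61 - 1*222 = 61 - 222 = -161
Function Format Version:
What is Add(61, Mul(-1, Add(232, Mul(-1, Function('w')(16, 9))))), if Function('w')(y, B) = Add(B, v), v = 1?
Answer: -161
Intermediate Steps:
Function('w')(y, B) = Add(1, B) (Function('w')(y, B) = Add(B, 1) = Add(1, B))
Add(61, Mul(-1, Add(232, Mul(-1, Function('w')(16, 9))))) = Add(61, Mul(-1, Add(232, Mul(-1, Add(1, 9))))) = Add(61, Mul(-1, Add(232, Mul(-1, 10)))) = Add(61, Mul(-1, Add(232, -10))) = Add(61, Mul(-1, 222)) = Add(61, -222) = -161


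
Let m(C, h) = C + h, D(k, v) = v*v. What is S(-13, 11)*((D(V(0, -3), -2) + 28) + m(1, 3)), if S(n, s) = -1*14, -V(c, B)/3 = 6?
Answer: -504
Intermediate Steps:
V(c, B) = -18 (V(c, B) = -3*6 = -18)
D(k, v) = v²
S(n, s) = -14
S(-13, 11)*((D(V(0, -3), -2) + 28) + m(1, 3)) = -14*(((-2)² + 28) + (1 + 3)) = -14*((4 + 28) + 4) = -14*(32 + 4) = -14*36 = -504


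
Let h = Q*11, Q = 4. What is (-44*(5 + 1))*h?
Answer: -11616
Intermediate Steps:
h = 44 (h = 4*11 = 44)
(-44*(5 + 1))*h = -44*(5 + 1)*44 = -44*6*44 = -264*44 = -11616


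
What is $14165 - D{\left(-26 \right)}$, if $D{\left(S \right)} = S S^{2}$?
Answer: $31741$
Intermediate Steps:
$D{\left(S \right)} = S^{3}$
$14165 - D{\left(-26 \right)} = 14165 - \left(-26\right)^{3} = 14165 - -17576 = 14165 + 17576 = 31741$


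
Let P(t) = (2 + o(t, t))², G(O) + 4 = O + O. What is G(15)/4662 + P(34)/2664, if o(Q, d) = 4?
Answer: 89/4662 ≈ 0.019091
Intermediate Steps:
G(O) = -4 + 2*O (G(O) = -4 + (O + O) = -4 + 2*O)
P(t) = 36 (P(t) = (2 + 4)² = 6² = 36)
G(15)/4662 + P(34)/2664 = (-4 + 2*15)/4662 + 36/2664 = (-4 + 30)*(1/4662) + 36*(1/2664) = 26*(1/4662) + 1/74 = 13/2331 + 1/74 = 89/4662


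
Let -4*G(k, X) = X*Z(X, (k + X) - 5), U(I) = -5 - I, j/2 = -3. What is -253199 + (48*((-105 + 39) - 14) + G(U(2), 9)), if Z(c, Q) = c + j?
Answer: -1028183/4 ≈ -2.5705e+5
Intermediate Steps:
j = -6 (j = 2*(-3) = -6)
Z(c, Q) = -6 + c (Z(c, Q) = c - 6 = -6 + c)
G(k, X) = -X*(-6 + X)/4
-253199 + (48*((-105 + 39) - 14) + G(U(2), 9)) = -253199 + (48*((-105 + 39) - 14) + (¼)*9*(6 - 1*9)) = -253199 + (48*(-66 - 14) + (¼)*9*(6 - 9)) = -253199 + (48*(-80) + (¼)*9*(-3)) = -253199 + (-3840 - 27/4) = -253199 - 15387/4 = -1028183/4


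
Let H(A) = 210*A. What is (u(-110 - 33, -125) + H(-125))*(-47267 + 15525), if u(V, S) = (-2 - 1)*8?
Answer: 833989308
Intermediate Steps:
u(V, S) = -24 (u(V, S) = -3*8 = -24)
(u(-110 - 33, -125) + H(-125))*(-47267 + 15525) = (-24 + 210*(-125))*(-47267 + 15525) = (-24 - 26250)*(-31742) = -26274*(-31742) = 833989308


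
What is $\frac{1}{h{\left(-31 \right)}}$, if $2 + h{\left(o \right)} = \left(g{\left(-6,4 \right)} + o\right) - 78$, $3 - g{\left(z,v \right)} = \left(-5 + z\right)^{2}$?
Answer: $- \frac{1}{229} \approx -0.0043668$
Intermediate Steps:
$g{\left(z,v \right)} = 3 - \left(-5 + z\right)^{2}$
$h{\left(o \right)} = -198 + o$ ($h{\left(o \right)} = -2 - \left(75 + \left(-5 - 6\right)^{2} - o\right) = -2 + \left(\left(\left(3 - \left(-11\right)^{2}\right) + o\right) - 78\right) = -2 + \left(\left(\left(3 - 121\right) + o\right) - 78\right) = -2 + \left(\left(-118 + o\right) - 78\right) = -2 + \left(-196 + o\right) = -198 + o$)
$\frac{1}{h{\left(-31 \right)}} = \frac{1}{-198 - 31} = \frac{1}{-229} = - \frac{1}{229}$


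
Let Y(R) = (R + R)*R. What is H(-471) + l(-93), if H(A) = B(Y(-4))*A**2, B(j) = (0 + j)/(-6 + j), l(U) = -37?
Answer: 3548975/13 ≈ 2.7300e+5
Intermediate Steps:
Y(R) = 2*R**2 (Y(R) = (2*R)*R = 2*R**2)
B(j) = j/(-6 + j)
H(A) = 16*A**2/13 (H(A) = ((2*(-4)**2)/(-6 + 2*(-4)**2))*A**2 = ((2*16)/(-6 + 2*16))*A**2 = (32/(-6 + 32))*A**2 = (32/26)*A**2 = (32*(1/26))*A**2 = 16*A**2/13)
H(-471) + l(-93) = (16/13)*(-471)**2 - 37 = (16/13)*221841 - 37 = 3549456/13 - 37 = 3548975/13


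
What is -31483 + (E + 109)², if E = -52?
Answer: -28234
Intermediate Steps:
-31483 + (E + 109)² = -31483 + (-52 + 109)² = -31483 + 57² = -31483 + 3249 = -28234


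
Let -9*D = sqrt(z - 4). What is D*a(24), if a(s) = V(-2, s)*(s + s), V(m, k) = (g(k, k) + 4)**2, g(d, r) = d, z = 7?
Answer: -12544*sqrt(3)/3 ≈ -7242.3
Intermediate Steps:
V(m, k) = (4 + k)**2 (V(m, k) = (k + 4)**2 = (4 + k)**2)
a(s) = 2*s*(4 + s)**2 (a(s) = (4 + s)**2*(s + s) = (4 + s)**2*(2*s) = 2*s*(4 + s)**2)
D = -sqrt(3)/9 (D = -sqrt(7 - 4)/9 = -sqrt(3)/9 ≈ -0.19245)
D*a(24) = (-sqrt(3)/9)*(2*24*(4 + 24)**2) = (-sqrt(3)/9)*(2*24*28**2) = (-sqrt(3)/9)*(2*24*784) = -sqrt(3)/9*37632 = -12544*sqrt(3)/3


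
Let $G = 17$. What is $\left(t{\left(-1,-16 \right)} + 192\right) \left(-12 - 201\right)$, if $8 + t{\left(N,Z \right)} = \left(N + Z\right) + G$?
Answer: $-39192$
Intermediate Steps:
$t{\left(N,Z \right)} = 9 + N + Z$ ($t{\left(N,Z \right)} = -8 + \left(\left(N + Z\right) + 17\right) = -8 + \left(17 + N + Z\right) = 9 + N + Z$)
$\left(t{\left(-1,-16 \right)} + 192\right) \left(-12 - 201\right) = \left(\left(9 - 1 - 16\right) + 192\right) \left(-12 - 201\right) = \left(-8 + 192\right) \left(-213\right) = 184 \left(-213\right) = -39192$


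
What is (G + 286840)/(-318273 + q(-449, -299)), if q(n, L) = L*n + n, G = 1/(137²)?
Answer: -5383699961/3462336199 ≈ -1.5549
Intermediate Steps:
G = 1/18769 ≈ 5.3279e-5
q(n, L) = n + L*n
(G + 286840)/(-318273 + q(-449, -299)) = (1/18769 + 286840)/(-318273 - 449*(1 - 299)) = 5383699961/(18769*(-318273 - 449*(-298))) = 5383699961/(18769*(-318273 + 133802)) = (5383699961/18769)/(-184471) = (5383699961/18769)*(-1/184471) = -5383699961/3462336199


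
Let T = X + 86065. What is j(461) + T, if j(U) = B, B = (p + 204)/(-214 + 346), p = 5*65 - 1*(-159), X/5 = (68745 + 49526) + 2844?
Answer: 22824292/33 ≈ 6.9165e+5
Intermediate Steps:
X = 605575 (X = 5*((68745 + 49526) + 2844) = 5*(118271 + 2844) = 5*121115 = 605575)
p = 484 (p = 325 + 159 = 484)
B = 172/33 (B = (484 + 204)/(-214 + 346) = 688/132 = 688*(1/132) = 172/33 ≈ 5.2121)
j(U) = 172/33
T = 691640 (T = 605575 + 86065 = 691640)
j(461) + T = 172/33 + 691640 = 22824292/33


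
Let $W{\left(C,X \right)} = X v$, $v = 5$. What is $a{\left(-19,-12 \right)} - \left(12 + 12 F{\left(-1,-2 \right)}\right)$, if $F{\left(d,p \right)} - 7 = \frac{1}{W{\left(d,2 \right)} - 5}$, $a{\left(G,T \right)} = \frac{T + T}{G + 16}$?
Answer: $- \frac{452}{5} \approx -90.4$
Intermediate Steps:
$W{\left(C,X \right)} = 5 X$ ($W{\left(C,X \right)} = X 5 = 5 X$)
$a{\left(G,T \right)} = \frac{2 T}{16 + G}$
$F{\left(d,p \right)} = \frac{36}{5}$ ($F{\left(d,p \right)} = 7 + \frac{1}{5 \cdot 2 - 5} = 7 + \frac{1}{10 - 5} = 7 + \frac{1}{5} = \frac{36}{5}$)
$a{\left(-19,-12 \right)} - \left(12 + 12 F{\left(-1,-2 \right)}\right) = 2 \left(-12\right) \frac{1}{16 - 19} - \left(12 + 12 \cdot \frac{36}{5}\right) = 2 \left(-12\right) \frac{1}{-3} - \left(12 + \frac{432}{5}\right) = 2 \left(-12\right) \left(- \frac{1}{3}\right) - \frac{492}{5} = 8 - \frac{492}{5} = - \frac{452}{5}$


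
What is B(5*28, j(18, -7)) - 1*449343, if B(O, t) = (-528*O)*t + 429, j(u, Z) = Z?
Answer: 68526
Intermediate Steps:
B(O, t) = 429 - 528*O*t (B(O, t) = -528*O*t + 429 = 429 - 528*O*t)
B(5*28, j(18, -7)) - 1*449343 = (429 - 528*5*28*(-7)) - 1*449343 = (429 - 528*140*(-7)) - 449343 = (429 + 517440) - 449343 = 517869 - 449343 = 68526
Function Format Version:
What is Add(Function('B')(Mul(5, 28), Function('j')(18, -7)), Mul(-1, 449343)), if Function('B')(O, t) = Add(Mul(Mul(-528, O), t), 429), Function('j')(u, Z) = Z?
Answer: 68526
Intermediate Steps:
Function('B')(O, t) = Add(429, Mul(-528, O, t)) (Function('B')(O, t) = Add(Mul(-528, O, t), 429) = Add(429, Mul(-528, O, t)))
Add(Function('B')(Mul(5, 28), Function('j')(18, -7)), Mul(-1, 449343)) = Add(Add(429, Mul(-528, Mul(5, 28), -7)), Mul(-1, 449343)) = Add(Add(429, Mul(-528, 140, -7)), -449343) = Add(Add(429, 517440), -449343) = Add(517869, -449343) = 68526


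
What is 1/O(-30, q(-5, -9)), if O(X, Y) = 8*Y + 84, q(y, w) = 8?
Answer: 1/148 ≈ 0.0067568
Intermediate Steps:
O(X, Y) = 84 + 8*Y
1/O(-30, q(-5, -9)) = 1/(84 + 8*8) = 1/(84 + 64) = 1/148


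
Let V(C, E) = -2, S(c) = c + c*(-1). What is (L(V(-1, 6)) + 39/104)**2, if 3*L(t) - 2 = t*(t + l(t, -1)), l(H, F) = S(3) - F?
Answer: 1681/576 ≈ 2.9184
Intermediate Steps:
S(c) = 0 (S(c) = c - c = 0)
l(H, F) = -F (l(H, F) = 0 - F = -F)
L(t) = 2/3 + t*(1 + t)/3 (L(t) = 2/3 + (t*(t - 1*(-1)))/3 = 2/3 + (t*(t + 1))/3 = 2/3 + (t*(1 + t))/3 = 2/3 + t*(1 + t)/3)
(L(V(-1, 6)) + 39/104)**2 = ((2/3 + (1/3)*(-2) + (1/3)*(-2)**2) + 39/104)**2 = ((2/3 - 2/3 + (1/3)*4) + 39*(1/104))**2 = ((2/3 - 2/3 + 4/3) + 3/8)**2 = (4/3 + 3/8)**2 = (41/24)**2 = 1681/576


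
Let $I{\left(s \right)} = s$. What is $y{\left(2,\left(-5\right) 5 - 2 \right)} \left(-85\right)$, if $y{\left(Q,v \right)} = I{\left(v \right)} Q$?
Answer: $4590$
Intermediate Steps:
$y{\left(Q,v \right)} = Q v$ ($y{\left(Q,v \right)} = v Q = Q v$)
$y{\left(2,\left(-5\right) 5 - 2 \right)} \left(-85\right) = 2 \left(\left(-5\right) 5 - 2\right) \left(-85\right) = 2 \left(-25 - 2\right) \left(-85\right) = 2 \left(-27\right) \left(-85\right) = \left(-54\right) \left(-85\right) = 4590$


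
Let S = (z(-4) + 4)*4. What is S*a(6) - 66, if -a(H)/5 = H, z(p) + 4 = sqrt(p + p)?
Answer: -66 - 240*I*sqrt(2) ≈ -66.0 - 339.41*I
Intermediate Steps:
z(p) = -4 + sqrt(2)*sqrt(p) (z(p) = -4 + sqrt(p + p) = -4 + sqrt(2*p) = -4 + sqrt(2)*sqrt(p))
a(H) = -5*H
S = 8*I*sqrt(2) (S = ((-4 + sqrt(2)*sqrt(-4)) + 4)*4 = ((-4 + sqrt(2)*(2*I)) + 4)*4 = ((-4 + 2*I*sqrt(2)) + 4)*4 = (2*I*sqrt(2))*4 = 8*I*sqrt(2) ≈ 11.314*I)
S*a(6) - 66 = (8*I*sqrt(2))*(-5*6) - 66 = (8*I*sqrt(2))*(-30) - 66 = -240*I*sqrt(2) - 66 = -66 - 240*I*sqrt(2)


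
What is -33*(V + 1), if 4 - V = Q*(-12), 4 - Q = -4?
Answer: -3333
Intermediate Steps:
Q = 8 (Q = 4 - 1*(-4) = 4 + 4 = 8)
V = 100 (V = 4 - 8*(-12) = 4 - 1*(-96) = 4 + 96 = 100)
-33*(V + 1) = -33*(100 + 1) = -33*101 = -3333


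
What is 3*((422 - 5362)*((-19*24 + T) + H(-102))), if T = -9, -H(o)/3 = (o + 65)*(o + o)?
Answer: 342475380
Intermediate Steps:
H(o) = -6*o*(65 + o) (H(o) = -3*(o + 65)*(o + o) = -3*(65 + o)*2*o = -6*o*(65 + o))
3*((422 - 5362)*((-19*24 + T) + H(-102))) = 3*((422 - 5362)*((-19*24 - 9) - 6*(-102)*(65 - 102))) = 3*(-4940*((-456 - 9) - 6*(-102)*(-37))) = 3*(-4940*(-465 - 22644)) = 3*(-4940*(-23109)) = 3*114158460 = 342475380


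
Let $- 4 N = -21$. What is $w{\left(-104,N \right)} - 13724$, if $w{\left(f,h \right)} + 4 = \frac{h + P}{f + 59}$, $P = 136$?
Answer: $- \frac{494321}{36} \approx -13731.0$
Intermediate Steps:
$N = \frac{21}{4}$ ($N = \left(- \frac{1}{4}\right) \left(-21\right) = \frac{21}{4} \approx 5.25$)
$w{\left(f,h \right)} = -4 + \frac{136 + h}{59 + f}$ ($w{\left(f,h \right)} = -4 + \frac{h + 136}{f + 59} = -4 + \frac{136 + h}{59 + f}$)
$w{\left(-104,N \right)} - 13724 = \frac{-100 + \frac{21}{4} - -416}{59 - 104} - 13724 = \frac{-100 + \frac{21}{4} + 416}{-45} - 13724 = \left(- \frac{1}{45}\right) \frac{1285}{4} - 13724 = - \frac{257}{36} - 13724 = - \frac{494321}{36}$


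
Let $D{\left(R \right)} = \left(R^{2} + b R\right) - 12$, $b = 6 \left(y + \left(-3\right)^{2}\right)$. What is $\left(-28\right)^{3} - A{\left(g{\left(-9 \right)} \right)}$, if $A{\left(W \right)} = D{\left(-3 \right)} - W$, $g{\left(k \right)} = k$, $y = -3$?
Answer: $-21850$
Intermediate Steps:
$b = 36$ ($b = 6 \left(-3 + \left(-3\right)^{2}\right) = 6 \left(-3 + 9\right) = 6 \cdot 6 = 36$)
$D{\left(R \right)} = -12 + R^{2} + 36 R$ ($D{\left(R \right)} = \left(R^{2} + 36 R\right) - 12 = -12 + R^{2} + 36 R$)
$A{\left(W \right)} = -111 - W$ ($A{\left(W \right)} = \left(-12 + \left(-3\right)^{2} + 36 \left(-3\right)\right) - W = \left(-12 + 9 - 108\right) - W = -111 - W$)
$\left(-28\right)^{3} - A{\left(g{\left(-9 \right)} \right)} = \left(-28\right)^{3} - \left(-111 - -9\right) = -21952 - \left(-111 + 9\right) = -21952 - -102 = -21952 + 102 = -21850$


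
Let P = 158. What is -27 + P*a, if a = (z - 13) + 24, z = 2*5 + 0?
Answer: 3291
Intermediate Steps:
z = 10 (z = 10 + 0 = 10)
a = 21 (a = (10 - 13) + 24 = -3 + 24 = 21)
-27 + P*a = -27 + 158*21 = -27 + 3318 = 3291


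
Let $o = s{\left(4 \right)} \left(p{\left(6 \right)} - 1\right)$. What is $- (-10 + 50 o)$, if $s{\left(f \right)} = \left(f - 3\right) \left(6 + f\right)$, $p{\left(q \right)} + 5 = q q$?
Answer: $-14990$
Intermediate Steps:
$p{\left(q \right)} = -5 + q^{2}$ ($p{\left(q \right)} = -5 + q q = -5 + q^{2}$)
$s{\left(f \right)} = \left(-3 + f\right) \left(6 + f\right)$
$o = 300$ ($o = \left(-18 + 4^{2} + 3 \cdot 4\right) \left(\left(-5 + 6^{2}\right) - 1\right) = \left(-18 + 16 + 12\right) \left(\left(-5 + 36\right) - 1\right) = 10 \left(31 - 1\right) = 10 \cdot 30 = 300$)
$- (-10 + 50 o) = - (-10 + 50 \cdot 300) = - (-10 + 15000) = \left(-1\right) 14990 = -14990$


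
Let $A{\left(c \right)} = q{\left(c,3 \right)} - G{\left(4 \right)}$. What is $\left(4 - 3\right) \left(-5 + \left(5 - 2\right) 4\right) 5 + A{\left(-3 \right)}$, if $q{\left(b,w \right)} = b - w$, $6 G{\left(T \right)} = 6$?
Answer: $28$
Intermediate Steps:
$G{\left(T \right)} = 1$ ($G{\left(T \right)} = \frac{1}{6} \cdot 6 = 1$)
$A{\left(c \right)} = -4 + c$ ($A{\left(c \right)} = \left(c - 3\right) - 1 = \left(-3 + c\right) - 1 = -4 + c$)
$\left(4 - 3\right) \left(-5 + \left(5 - 2\right) 4\right) 5 + A{\left(-3 \right)} = \left(4 - 3\right) \left(-5 + \left(5 - 2\right) 4\right) 5 - 7 = 1 \left(-5 + 3 \cdot 4\right) 5 - 7 = 1 \left(-5 + 12\right) 5 - 7 = 1 \cdot 7 \cdot 5 - 7 = 7 \cdot 5 - 7 = 35 - 7 = 28$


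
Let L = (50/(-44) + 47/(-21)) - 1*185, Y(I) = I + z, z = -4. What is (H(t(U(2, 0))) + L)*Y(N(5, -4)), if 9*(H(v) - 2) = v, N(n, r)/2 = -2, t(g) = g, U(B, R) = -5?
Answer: 1036340/693 ≈ 1495.4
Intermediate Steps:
N(n, r) = -4 (N(n, r) = 2*(-2) = -4)
H(v) = 2 + v/9
Y(I) = -4 + I (Y(I) = I - 4 = -4 + I)
L = -87029/462 (L = (50*(-1/44) + 47*(-1/21)) - 185 = (-25/22 - 47/21) - 185 = -1559/462 - 185 = -87029/462 ≈ -188.37)
(H(t(U(2, 0))) + L)*Y(N(5, -4)) = ((2 + (⅑)*(-5)) - 87029/462)*(-4 - 4) = ((2 - 5/9) - 87029/462)*(-8) = (13/9 - 87029/462)*(-8) = -259085/1386*(-8) = 1036340/693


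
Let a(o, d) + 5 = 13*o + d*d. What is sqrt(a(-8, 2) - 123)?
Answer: 2*I*sqrt(57) ≈ 15.1*I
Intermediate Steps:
a(o, d) = -5 + d**2 + 13*o (a(o, d) = -5 + (13*o + d*d) = -5 + (13*o + d**2) = -5 + (d**2 + 13*o) = -5 + d**2 + 13*o)
sqrt(a(-8, 2) - 123) = sqrt((-5 + 2**2 + 13*(-8)) - 123) = sqrt((-5 + 4 - 104) - 123) = sqrt(-105 - 123) = sqrt(-228) = 2*I*sqrt(57)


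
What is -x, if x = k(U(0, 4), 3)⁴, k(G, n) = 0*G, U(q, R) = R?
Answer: 0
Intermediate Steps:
k(G, n) = 0
x = 0 (x = 0⁴ = 0)
-x = -1*0 = 0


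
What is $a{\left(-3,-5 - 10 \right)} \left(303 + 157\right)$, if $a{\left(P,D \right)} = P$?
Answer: $-1380$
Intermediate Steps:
$a{\left(-3,-5 - 10 \right)} \left(303 + 157\right) = - 3 \left(303 + 157\right) = \left(-3\right) 460 = -1380$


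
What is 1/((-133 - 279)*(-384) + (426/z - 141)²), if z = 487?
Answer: 237169/42178867233 ≈ 5.6229e-6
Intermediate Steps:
1/((-133 - 279)*(-384) + (426/z - 141)²) = 1/((-133 - 279)*(-384) + (426/487 - 141)²) = 1/(-412*(-384) + (426*(1/487) - 141)²) = 1/(158208 + (426/487 - 141)²) = 1/(158208 + (-68241/487)²) = 1/(158208 + 4656834081/237169) = 1/(42178867233/237169) = 237169/42178867233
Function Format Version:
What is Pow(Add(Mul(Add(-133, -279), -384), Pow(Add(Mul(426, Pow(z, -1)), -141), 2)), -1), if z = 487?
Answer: Rational(237169, 42178867233) ≈ 5.6229e-6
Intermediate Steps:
Pow(Add(Mul(Add(-133, -279), -384), Pow(Add(Mul(426, Pow(z, -1)), -141), 2)), -1) = Pow(Add(Mul(Add(-133, -279), -384), Pow(Add(Mul(426, Pow(487, -1)), -141), 2)), -1) = Pow(Add(Mul(-412, -384), Pow(Add(Mul(426, Rational(1, 487)), -141), 2)), -1) = Pow(Add(158208, Pow(Add(Rational(426, 487), -141), 2)), -1) = Pow(Add(158208, Pow(Rational(-68241, 487), 2)), -1) = Pow(Add(158208, Rational(4656834081, 237169)), -1) = Pow(Rational(42178867233, 237169), -1) = Rational(237169, 42178867233)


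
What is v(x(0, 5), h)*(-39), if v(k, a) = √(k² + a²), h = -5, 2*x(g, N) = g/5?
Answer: -195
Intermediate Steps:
x(g, N) = g/10 (x(g, N) = (g/5)/2 = g/10)
v(k, a) = √(a² + k²)
v(x(0, 5), h)*(-39) = √((-5)² + ((⅒)*0)²)*(-39) = √(25 + 0²)*(-39) = √(25 + 0)*(-39) = √25*(-39) = 5*(-39) = -195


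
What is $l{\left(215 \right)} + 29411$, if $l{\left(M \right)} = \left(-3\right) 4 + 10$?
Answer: $29409$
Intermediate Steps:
$l{\left(M \right)} = -2$ ($l{\left(M \right)} = -12 + 10 = -2$)
$l{\left(215 \right)} + 29411 = -2 + 29411 = 29409$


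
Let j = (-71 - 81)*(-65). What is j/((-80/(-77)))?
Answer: 19019/2 ≈ 9509.5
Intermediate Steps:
j = 9880 (j = -152*(-65) = 9880)
j/((-80/(-77))) = 9880/((-80/(-77))) = 9880/((-80*(-1/77))) = 9880/(80/77) = 9880*(77/80) = 19019/2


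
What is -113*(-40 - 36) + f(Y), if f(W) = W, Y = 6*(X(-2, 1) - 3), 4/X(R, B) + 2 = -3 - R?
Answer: 8562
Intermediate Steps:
X(R, B) = 4/(-5 - R) (X(R, B) = 4/(-2 + (-3 - R)) = 4/(-5 - R))
Y = -26 (Y = 6*(-4/(5 - 2) - 3) = 6*(-4/3 - 3) = 6*(-13/3) = -26)
-113*(-40 - 36) + f(Y) = -113*(-40 - 36) - 26 = -113*(-76) - 26 = 8588 - 26 = 8562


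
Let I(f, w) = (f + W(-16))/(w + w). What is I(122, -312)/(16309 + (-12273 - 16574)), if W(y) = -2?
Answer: 5/325988 ≈ 1.5338e-5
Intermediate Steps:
I(f, w) = (-2 + f)/(2*w) (I(f, w) = (f - 2)/(w + w) = (-2 + f)/((2*w)) = (-2 + f)*(1/(2*w)) = (-2 + f)/(2*w))
I(122, -312)/(16309 + (-12273 - 16574)) = ((½)*(-2 + 122)/(-312))/(16309 + (-12273 - 16574)) = ((½)*(-1/312)*120)/(16309 - 28847) = -5/26/(-12538) = -5/26*(-1/12538) = 5/325988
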